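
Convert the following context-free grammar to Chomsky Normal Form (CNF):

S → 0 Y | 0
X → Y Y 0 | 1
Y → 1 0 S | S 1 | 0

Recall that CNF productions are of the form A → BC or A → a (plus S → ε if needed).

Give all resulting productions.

T0 → 0; S → 0; X → 1; T1 → 1; Y → 0; S → T0 Y; X → Y X0; X0 → Y T0; Y → T1 X1; X1 → T0 S; Y → S T1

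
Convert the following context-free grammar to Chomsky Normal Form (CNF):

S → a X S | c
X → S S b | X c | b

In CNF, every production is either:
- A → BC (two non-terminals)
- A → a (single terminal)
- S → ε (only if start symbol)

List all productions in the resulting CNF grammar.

TA → a; S → c; TB → b; TC → c; X → b; S → TA X0; X0 → X S; X → S X1; X1 → S TB; X → X TC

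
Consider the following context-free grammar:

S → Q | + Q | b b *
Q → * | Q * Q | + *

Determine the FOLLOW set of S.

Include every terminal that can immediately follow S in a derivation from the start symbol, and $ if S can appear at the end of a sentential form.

We compute FOLLOW(S) using the standard algorithm.
FOLLOW(S) starts with {$}.
FIRST(Q) = {*, +}
FIRST(S) = {*, +, b}
FOLLOW(Q) = {$, *}
FOLLOW(S) = {$}
Therefore, FOLLOW(S) = {$}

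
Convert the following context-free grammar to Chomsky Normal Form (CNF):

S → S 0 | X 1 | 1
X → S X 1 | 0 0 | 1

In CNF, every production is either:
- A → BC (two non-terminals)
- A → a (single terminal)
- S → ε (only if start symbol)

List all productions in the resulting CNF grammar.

T0 → 0; T1 → 1; S → 1; X → 1; S → S T0; S → X T1; X → S X0; X0 → X T1; X → T0 T0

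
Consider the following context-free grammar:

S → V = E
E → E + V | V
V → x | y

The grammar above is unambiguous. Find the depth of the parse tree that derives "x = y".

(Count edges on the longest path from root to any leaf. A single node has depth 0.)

3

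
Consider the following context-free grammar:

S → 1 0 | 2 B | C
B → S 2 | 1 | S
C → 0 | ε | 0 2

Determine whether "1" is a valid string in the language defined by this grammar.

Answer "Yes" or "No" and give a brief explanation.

No - no valid derivation exists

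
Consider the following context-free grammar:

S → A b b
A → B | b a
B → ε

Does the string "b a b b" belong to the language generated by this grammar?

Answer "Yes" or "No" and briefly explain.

Yes - a valid derivation exists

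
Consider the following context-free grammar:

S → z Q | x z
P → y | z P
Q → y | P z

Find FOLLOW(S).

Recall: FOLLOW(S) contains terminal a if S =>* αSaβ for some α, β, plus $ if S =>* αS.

We compute FOLLOW(S) using the standard algorithm.
FOLLOW(S) starts with {$}.
FIRST(P) = {y, z}
FIRST(Q) = {y, z}
FIRST(S) = {x, z}
FOLLOW(P) = {z}
FOLLOW(Q) = {$}
FOLLOW(S) = {$}
Therefore, FOLLOW(S) = {$}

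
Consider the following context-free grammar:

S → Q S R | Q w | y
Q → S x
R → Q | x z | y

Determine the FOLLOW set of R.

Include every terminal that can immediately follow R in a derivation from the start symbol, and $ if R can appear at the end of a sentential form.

We compute FOLLOW(R) using the standard algorithm.
FOLLOW(S) starts with {$}.
FIRST(Q) = {y}
FIRST(R) = {x, y}
FIRST(S) = {y}
FOLLOW(Q) = {$, w, x, y}
FOLLOW(R) = {$, x, y}
FOLLOW(S) = {$, x, y}
Therefore, FOLLOW(R) = {$, x, y}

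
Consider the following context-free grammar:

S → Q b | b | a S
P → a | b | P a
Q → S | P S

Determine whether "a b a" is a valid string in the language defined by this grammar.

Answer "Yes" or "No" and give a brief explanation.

No - no valid derivation exists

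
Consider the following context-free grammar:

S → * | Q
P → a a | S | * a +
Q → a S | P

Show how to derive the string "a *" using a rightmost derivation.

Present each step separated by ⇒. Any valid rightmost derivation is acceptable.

S ⇒ Q ⇒ a S ⇒ a *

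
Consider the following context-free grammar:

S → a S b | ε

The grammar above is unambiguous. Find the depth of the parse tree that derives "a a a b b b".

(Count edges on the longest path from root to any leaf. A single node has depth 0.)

4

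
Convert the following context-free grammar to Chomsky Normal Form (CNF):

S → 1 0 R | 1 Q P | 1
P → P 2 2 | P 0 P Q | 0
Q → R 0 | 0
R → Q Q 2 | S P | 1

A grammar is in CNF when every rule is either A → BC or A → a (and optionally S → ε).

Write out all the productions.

T1 → 1; T0 → 0; S → 1; T2 → 2; P → 0; Q → 0; R → 1; S → T1 X0; X0 → T0 R; S → T1 X1; X1 → Q P; P → P X2; X2 → T2 T2; P → P X3; X3 → T0 X4; X4 → P Q; Q → R T0; R → Q X5; X5 → Q T2; R → S P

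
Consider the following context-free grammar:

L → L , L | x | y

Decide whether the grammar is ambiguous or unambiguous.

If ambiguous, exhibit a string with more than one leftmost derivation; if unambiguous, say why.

Ambiguous - the string 'y , y , x , x , x' has two distinct leftmost derivations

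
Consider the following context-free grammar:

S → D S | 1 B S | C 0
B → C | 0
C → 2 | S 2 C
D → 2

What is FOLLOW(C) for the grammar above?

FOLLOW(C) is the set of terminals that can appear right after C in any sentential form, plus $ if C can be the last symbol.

We compute FOLLOW(C) using the standard algorithm.
FOLLOW(S) starts with {$}.
FIRST(B) = {0, 1, 2}
FIRST(C) = {1, 2}
FIRST(D) = {2}
FIRST(S) = {1, 2}
FOLLOW(B) = {1, 2}
FOLLOW(C) = {0, 1, 2}
FOLLOW(D) = {1, 2}
FOLLOW(S) = {$, 2}
Therefore, FOLLOW(C) = {0, 1, 2}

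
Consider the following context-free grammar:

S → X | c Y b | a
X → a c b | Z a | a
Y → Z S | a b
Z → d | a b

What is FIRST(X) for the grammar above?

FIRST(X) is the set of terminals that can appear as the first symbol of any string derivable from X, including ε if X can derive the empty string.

We compute FIRST(X) using the standard algorithm.
FIRST(S) = {a, c, d}
FIRST(X) = {a, d}
FIRST(Y) = {a, d}
FIRST(Z) = {a, d}
Therefore, FIRST(X) = {a, d}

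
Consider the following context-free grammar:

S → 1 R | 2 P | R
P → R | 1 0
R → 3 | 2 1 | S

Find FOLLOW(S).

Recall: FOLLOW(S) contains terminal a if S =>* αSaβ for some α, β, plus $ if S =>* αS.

We compute FOLLOW(S) using the standard algorithm.
FOLLOW(S) starts with {$}.
FIRST(P) = {1, 2, 3}
FIRST(R) = {1, 2, 3}
FIRST(S) = {1, 2, 3}
FOLLOW(P) = {$}
FOLLOW(R) = {$}
FOLLOW(S) = {$}
Therefore, FOLLOW(S) = {$}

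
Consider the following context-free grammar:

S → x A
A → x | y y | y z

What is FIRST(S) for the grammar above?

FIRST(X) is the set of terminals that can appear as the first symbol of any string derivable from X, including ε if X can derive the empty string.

We compute FIRST(S) using the standard algorithm.
FIRST(A) = {x, y}
FIRST(S) = {x}
Therefore, FIRST(S) = {x}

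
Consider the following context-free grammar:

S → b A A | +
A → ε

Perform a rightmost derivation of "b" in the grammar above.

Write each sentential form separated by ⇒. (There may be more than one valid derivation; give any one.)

S ⇒ b A A ⇒ b A ⇒ b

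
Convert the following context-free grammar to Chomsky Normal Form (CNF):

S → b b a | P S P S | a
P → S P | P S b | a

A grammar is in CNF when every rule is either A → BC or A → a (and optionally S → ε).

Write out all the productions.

TB → b; TA → a; S → a; P → a; S → TB X0; X0 → TB TA; S → P X1; X1 → S X2; X2 → P S; P → S P; P → P X3; X3 → S TB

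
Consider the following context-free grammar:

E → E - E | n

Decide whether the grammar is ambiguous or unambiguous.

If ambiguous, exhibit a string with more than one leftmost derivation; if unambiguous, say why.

Ambiguous - the string 'n - n - n' has two distinct leftmost derivations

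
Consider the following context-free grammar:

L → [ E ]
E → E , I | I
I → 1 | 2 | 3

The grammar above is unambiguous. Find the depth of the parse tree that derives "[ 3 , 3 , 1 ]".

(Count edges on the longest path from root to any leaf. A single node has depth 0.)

5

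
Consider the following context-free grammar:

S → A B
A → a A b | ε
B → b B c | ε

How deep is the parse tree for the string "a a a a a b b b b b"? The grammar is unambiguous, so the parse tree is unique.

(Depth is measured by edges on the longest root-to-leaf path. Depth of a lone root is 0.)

7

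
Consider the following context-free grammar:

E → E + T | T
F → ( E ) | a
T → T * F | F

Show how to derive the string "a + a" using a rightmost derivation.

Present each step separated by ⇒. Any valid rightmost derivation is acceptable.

E ⇒ E + T ⇒ E + F ⇒ E + a ⇒ T + a ⇒ F + a ⇒ a + a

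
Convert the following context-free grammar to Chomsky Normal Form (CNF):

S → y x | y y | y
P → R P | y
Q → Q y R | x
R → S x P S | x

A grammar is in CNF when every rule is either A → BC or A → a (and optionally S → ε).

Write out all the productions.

TY → y; TX → x; S → y; P → y; Q → x; R → x; S → TY TX; S → TY TY; P → R P; Q → Q X0; X0 → TY R; R → S X1; X1 → TX X2; X2 → P S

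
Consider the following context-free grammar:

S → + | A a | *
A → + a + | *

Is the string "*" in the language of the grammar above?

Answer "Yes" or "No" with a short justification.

Yes - a valid derivation exists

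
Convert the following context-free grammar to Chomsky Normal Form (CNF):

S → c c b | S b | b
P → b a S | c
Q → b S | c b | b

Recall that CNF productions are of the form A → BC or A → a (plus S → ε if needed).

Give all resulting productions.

TC → c; TB → b; S → b; TA → a; P → c; Q → b; S → TC X0; X0 → TC TB; S → S TB; P → TB X1; X1 → TA S; Q → TB S; Q → TC TB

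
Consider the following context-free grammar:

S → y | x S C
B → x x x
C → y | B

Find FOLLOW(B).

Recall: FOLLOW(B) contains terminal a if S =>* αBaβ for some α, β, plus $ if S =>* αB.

We compute FOLLOW(B) using the standard algorithm.
FOLLOW(S) starts with {$}.
FIRST(B) = {x}
FIRST(C) = {x, y}
FIRST(S) = {x, y}
FOLLOW(B) = {$, x, y}
FOLLOW(C) = {$, x, y}
FOLLOW(S) = {$, x, y}
Therefore, FOLLOW(B) = {$, x, y}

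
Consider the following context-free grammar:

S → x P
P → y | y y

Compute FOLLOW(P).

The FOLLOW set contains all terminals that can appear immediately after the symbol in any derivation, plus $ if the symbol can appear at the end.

We compute FOLLOW(P) using the standard algorithm.
FOLLOW(S) starts with {$}.
FIRST(P) = {y}
FIRST(S) = {x}
FOLLOW(P) = {$}
FOLLOW(S) = {$}
Therefore, FOLLOW(P) = {$}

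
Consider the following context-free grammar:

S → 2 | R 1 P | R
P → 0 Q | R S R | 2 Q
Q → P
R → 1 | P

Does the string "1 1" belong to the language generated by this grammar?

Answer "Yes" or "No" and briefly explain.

No - no valid derivation exists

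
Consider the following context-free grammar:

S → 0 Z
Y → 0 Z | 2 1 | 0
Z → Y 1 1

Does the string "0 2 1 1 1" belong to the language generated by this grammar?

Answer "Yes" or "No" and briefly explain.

Yes - a valid derivation exists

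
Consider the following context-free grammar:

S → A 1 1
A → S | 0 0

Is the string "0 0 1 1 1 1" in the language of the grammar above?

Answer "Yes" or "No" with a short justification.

Yes - a valid derivation exists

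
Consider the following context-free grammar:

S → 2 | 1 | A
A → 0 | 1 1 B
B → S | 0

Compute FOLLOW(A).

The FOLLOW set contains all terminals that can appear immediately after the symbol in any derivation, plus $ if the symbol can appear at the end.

We compute FOLLOW(A) using the standard algorithm.
FOLLOW(S) starts with {$}.
FIRST(A) = {0, 1}
FIRST(B) = {0, 1, 2}
FIRST(S) = {0, 1, 2}
FOLLOW(A) = {$}
FOLLOW(B) = {$}
FOLLOW(S) = {$}
Therefore, FOLLOW(A) = {$}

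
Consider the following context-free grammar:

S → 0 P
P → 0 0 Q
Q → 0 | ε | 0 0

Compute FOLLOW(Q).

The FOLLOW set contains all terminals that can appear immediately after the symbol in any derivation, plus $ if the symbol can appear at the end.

We compute FOLLOW(Q) using the standard algorithm.
FOLLOW(S) starts with {$}.
FIRST(P) = {0}
FIRST(Q) = {0, ε}
FIRST(S) = {0}
FOLLOW(P) = {$}
FOLLOW(Q) = {$}
FOLLOW(S) = {$}
Therefore, FOLLOW(Q) = {$}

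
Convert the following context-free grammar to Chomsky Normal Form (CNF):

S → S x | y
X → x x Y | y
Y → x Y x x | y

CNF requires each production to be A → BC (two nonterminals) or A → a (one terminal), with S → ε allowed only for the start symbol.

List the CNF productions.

TX → x; S → y; X → y; Y → y; S → S TX; X → TX X0; X0 → TX Y; Y → TX X1; X1 → Y X2; X2 → TX TX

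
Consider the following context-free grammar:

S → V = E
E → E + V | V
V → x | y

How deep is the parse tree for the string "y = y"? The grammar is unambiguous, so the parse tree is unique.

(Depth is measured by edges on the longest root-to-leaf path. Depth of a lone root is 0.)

3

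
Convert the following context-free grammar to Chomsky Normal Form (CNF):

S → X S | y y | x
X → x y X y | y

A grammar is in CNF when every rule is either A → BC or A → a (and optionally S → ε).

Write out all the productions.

TY → y; S → x; TX → x; X → y; S → X S; S → TY TY; X → TX X0; X0 → TY X1; X1 → X TY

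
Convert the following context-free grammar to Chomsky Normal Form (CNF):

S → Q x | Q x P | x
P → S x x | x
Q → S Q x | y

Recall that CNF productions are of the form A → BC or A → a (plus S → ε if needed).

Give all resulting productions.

TX → x; S → x; P → x; Q → y; S → Q TX; S → Q X0; X0 → TX P; P → S X1; X1 → TX TX; Q → S X2; X2 → Q TX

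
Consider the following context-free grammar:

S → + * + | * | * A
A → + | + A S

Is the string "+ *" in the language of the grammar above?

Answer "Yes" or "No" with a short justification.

No - no valid derivation exists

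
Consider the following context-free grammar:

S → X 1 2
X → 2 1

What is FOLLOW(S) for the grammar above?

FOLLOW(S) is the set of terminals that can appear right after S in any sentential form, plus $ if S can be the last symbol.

We compute FOLLOW(S) using the standard algorithm.
FOLLOW(S) starts with {$}.
FIRST(S) = {2}
FIRST(X) = {2}
FOLLOW(S) = {$}
FOLLOW(X) = {1}
Therefore, FOLLOW(S) = {$}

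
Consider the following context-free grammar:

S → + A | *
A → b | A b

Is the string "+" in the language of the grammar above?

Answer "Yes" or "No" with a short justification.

No - no valid derivation exists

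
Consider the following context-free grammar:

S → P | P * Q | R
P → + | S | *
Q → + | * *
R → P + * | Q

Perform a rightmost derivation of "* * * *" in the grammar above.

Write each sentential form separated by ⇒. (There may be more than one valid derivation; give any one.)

S ⇒ P * Q ⇒ P * * * ⇒ * * * *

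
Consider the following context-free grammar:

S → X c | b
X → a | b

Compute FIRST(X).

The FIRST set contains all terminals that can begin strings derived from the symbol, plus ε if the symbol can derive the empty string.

We compute FIRST(X) using the standard algorithm.
FIRST(S) = {a, b}
FIRST(X) = {a, b}
Therefore, FIRST(X) = {a, b}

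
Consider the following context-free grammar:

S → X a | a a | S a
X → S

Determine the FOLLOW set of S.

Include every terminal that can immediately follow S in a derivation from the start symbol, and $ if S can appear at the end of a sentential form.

We compute FOLLOW(S) using the standard algorithm.
FOLLOW(S) starts with {$}.
FIRST(S) = {a}
FIRST(X) = {a}
FOLLOW(S) = {$, a}
FOLLOW(X) = {a}
Therefore, FOLLOW(S) = {$, a}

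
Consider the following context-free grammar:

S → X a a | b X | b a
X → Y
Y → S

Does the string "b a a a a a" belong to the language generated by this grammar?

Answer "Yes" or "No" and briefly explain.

Yes - a valid derivation exists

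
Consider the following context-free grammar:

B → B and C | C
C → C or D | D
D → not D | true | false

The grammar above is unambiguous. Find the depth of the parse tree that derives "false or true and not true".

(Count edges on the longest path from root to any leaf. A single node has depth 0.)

5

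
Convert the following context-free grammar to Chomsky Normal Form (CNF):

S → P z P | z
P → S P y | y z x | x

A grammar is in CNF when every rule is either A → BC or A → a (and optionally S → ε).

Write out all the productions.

TZ → z; S → z; TY → y; TX → x; P → x; S → P X0; X0 → TZ P; P → S X1; X1 → P TY; P → TY X2; X2 → TZ TX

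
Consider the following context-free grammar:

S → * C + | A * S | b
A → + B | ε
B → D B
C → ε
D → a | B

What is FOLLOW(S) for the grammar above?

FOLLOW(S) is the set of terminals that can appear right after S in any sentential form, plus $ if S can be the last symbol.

We compute FOLLOW(S) using the standard algorithm.
FOLLOW(S) starts with {$}.
FIRST(A) = {+, ε}
FIRST(B) = {a}
FIRST(C) = {ε}
FIRST(D) = {a}
FIRST(S) = {*, +, b}
FOLLOW(A) = {*}
FOLLOW(B) = {*, a}
FOLLOW(C) = {+}
FOLLOW(D) = {a}
FOLLOW(S) = {$}
Therefore, FOLLOW(S) = {$}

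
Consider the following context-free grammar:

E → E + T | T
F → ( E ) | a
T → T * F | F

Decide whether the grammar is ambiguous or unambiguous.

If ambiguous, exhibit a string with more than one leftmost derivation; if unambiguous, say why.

Unambiguous - every string in the language has a unique leftmost derivation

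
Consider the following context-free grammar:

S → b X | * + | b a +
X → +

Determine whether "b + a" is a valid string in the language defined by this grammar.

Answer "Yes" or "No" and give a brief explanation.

No - no valid derivation exists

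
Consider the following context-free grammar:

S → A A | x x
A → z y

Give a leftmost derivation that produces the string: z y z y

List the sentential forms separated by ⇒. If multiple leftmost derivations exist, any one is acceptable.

S ⇒ A A ⇒ z y A ⇒ z y z y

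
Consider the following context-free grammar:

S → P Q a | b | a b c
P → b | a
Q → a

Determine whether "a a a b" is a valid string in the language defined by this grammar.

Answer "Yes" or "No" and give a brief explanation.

No - no valid derivation exists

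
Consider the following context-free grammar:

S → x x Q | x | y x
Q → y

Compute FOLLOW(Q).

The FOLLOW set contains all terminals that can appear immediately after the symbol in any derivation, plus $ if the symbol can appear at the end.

We compute FOLLOW(Q) using the standard algorithm.
FOLLOW(S) starts with {$}.
FIRST(Q) = {y}
FIRST(S) = {x, y}
FOLLOW(Q) = {$}
FOLLOW(S) = {$}
Therefore, FOLLOW(Q) = {$}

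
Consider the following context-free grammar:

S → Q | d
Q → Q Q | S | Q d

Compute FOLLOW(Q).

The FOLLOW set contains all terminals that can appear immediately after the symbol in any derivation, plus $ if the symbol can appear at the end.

We compute FOLLOW(Q) using the standard algorithm.
FOLLOW(S) starts with {$}.
FIRST(Q) = {d}
FIRST(S) = {d}
FOLLOW(Q) = {$, d}
FOLLOW(S) = {$, d}
Therefore, FOLLOW(Q) = {$, d}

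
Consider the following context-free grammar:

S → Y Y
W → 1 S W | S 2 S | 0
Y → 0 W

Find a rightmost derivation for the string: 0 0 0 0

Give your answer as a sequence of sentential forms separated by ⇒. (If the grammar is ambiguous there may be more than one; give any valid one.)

S ⇒ Y Y ⇒ Y 0 W ⇒ Y 0 0 ⇒ 0 W 0 0 ⇒ 0 0 0 0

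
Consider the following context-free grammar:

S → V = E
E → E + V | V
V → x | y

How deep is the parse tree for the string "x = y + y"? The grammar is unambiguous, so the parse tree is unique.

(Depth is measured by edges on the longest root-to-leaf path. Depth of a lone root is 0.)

4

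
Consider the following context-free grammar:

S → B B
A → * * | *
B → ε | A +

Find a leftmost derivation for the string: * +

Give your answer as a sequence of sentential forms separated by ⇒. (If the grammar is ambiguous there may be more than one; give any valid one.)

S ⇒ B B ⇒ A + B ⇒ * + B ⇒ * +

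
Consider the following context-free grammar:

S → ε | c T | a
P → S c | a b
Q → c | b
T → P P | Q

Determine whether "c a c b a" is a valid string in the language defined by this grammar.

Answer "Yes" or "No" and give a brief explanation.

No - no valid derivation exists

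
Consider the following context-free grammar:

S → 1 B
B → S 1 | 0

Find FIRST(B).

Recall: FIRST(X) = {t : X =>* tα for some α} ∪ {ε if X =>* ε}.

We compute FIRST(B) using the standard algorithm.
FIRST(B) = {0, 1}
FIRST(S) = {1}
Therefore, FIRST(B) = {0, 1}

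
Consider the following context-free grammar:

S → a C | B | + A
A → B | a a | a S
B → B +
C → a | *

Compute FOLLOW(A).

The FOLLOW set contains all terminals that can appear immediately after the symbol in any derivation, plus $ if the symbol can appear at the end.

We compute FOLLOW(A) using the standard algorithm.
FOLLOW(S) starts with {$}.
FIRST(A) = {a}
FIRST(B) = {}
FIRST(C) = {*, a}
FIRST(S) = {+, a}
FOLLOW(A) = {$}
FOLLOW(B) = {$, +}
FOLLOW(C) = {$}
FOLLOW(S) = {$}
Therefore, FOLLOW(A) = {$}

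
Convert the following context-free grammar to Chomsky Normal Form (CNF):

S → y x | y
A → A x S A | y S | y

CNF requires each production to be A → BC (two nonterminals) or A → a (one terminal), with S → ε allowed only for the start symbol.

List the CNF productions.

TY → y; TX → x; S → y; A → y; S → TY TX; A → A X0; X0 → TX X1; X1 → S A; A → TY S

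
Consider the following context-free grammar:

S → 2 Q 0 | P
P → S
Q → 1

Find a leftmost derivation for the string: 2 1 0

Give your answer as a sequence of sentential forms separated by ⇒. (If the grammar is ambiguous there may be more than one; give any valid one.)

S ⇒ P ⇒ S ⇒ P ⇒ S ⇒ 2 Q 0 ⇒ 2 1 0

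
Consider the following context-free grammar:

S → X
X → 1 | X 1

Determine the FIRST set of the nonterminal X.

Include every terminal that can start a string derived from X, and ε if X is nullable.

We compute FIRST(X) using the standard algorithm.
FIRST(S) = {1}
FIRST(X) = {1}
Therefore, FIRST(X) = {1}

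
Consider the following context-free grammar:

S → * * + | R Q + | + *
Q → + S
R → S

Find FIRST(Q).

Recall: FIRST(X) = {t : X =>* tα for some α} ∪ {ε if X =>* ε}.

We compute FIRST(Q) using the standard algorithm.
FIRST(Q) = {+}
FIRST(R) = {*, +}
FIRST(S) = {*, +}
Therefore, FIRST(Q) = {+}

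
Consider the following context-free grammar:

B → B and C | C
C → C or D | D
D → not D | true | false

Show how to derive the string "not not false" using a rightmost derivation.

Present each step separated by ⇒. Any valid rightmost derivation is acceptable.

B ⇒ C ⇒ D ⇒ not D ⇒ not not D ⇒ not not false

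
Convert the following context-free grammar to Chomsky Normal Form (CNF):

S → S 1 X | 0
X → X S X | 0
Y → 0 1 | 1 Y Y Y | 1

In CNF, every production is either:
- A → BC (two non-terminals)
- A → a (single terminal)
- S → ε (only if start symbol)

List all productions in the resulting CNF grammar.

T1 → 1; S → 0; X → 0; T0 → 0; Y → 1; S → S X0; X0 → T1 X; X → X X1; X1 → S X; Y → T0 T1; Y → T1 X2; X2 → Y X3; X3 → Y Y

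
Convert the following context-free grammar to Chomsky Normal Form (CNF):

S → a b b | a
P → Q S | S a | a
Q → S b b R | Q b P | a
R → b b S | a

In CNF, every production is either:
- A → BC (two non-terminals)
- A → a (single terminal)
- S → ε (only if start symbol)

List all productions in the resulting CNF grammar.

TA → a; TB → b; S → a; P → a; Q → a; R → a; S → TA X0; X0 → TB TB; P → Q S; P → S TA; Q → S X1; X1 → TB X2; X2 → TB R; Q → Q X3; X3 → TB P; R → TB X4; X4 → TB S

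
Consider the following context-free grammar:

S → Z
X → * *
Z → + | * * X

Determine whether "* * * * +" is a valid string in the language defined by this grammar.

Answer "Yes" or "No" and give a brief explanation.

No - no valid derivation exists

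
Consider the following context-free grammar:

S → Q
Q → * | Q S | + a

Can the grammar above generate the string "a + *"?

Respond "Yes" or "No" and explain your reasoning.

No - no valid derivation exists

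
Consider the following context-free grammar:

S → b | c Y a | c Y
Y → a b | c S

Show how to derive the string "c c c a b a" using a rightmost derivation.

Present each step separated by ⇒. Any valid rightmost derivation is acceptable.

S ⇒ c Y a ⇒ c c S a ⇒ c c c Y a ⇒ c c c a b a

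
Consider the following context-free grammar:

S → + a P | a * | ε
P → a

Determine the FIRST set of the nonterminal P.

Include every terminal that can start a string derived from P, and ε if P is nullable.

We compute FIRST(P) using the standard algorithm.
FIRST(P) = {a}
FIRST(S) = {+, a, ε}
Therefore, FIRST(P) = {a}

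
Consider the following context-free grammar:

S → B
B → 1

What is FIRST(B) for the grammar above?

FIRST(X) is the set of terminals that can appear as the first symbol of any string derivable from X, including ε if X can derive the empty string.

We compute FIRST(B) using the standard algorithm.
FIRST(B) = {1}
FIRST(S) = {1}
Therefore, FIRST(B) = {1}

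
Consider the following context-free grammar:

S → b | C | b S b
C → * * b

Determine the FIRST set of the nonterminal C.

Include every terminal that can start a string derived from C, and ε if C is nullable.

We compute FIRST(C) using the standard algorithm.
FIRST(C) = {*}
FIRST(S) = {*, b}
Therefore, FIRST(C) = {*}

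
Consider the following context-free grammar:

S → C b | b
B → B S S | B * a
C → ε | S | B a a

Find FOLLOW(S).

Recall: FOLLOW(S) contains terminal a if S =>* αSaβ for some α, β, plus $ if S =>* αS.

We compute FOLLOW(S) using the standard algorithm.
FOLLOW(S) starts with {$}.
FIRST(B) = {}
FIRST(C) = {b, ε}
FIRST(S) = {b}
FOLLOW(B) = {*, a, b}
FOLLOW(C) = {b}
FOLLOW(S) = {$, *, a, b}
Therefore, FOLLOW(S) = {$, *, a, b}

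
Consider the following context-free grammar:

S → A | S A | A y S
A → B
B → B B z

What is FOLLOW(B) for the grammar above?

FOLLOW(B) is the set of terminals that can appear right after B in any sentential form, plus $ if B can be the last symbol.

We compute FOLLOW(B) using the standard algorithm.
FOLLOW(S) starts with {$}.
FIRST(A) = {}
FIRST(B) = {}
FIRST(S) = {}
FOLLOW(A) = {$, y}
FOLLOW(B) = {$, y, z}
FOLLOW(S) = {$}
Therefore, FOLLOW(B) = {$, y, z}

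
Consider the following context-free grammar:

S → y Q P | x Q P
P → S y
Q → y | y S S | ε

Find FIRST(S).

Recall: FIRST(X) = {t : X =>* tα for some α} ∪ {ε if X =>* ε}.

We compute FIRST(S) using the standard algorithm.
FIRST(P) = {x, y}
FIRST(Q) = {y, ε}
FIRST(S) = {x, y}
Therefore, FIRST(S) = {x, y}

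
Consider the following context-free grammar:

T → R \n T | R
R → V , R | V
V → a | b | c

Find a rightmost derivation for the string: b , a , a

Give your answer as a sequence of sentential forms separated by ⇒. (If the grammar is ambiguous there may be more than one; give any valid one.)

T ⇒ R ⇒ V , R ⇒ V , V , R ⇒ V , V , V ⇒ V , V , a ⇒ V , a , a ⇒ b , a , a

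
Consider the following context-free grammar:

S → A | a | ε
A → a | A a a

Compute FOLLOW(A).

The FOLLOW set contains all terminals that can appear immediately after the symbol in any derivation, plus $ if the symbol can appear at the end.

We compute FOLLOW(A) using the standard algorithm.
FOLLOW(S) starts with {$}.
FIRST(A) = {a}
FIRST(S) = {a, ε}
FOLLOW(A) = {$, a}
FOLLOW(S) = {$}
Therefore, FOLLOW(A) = {$, a}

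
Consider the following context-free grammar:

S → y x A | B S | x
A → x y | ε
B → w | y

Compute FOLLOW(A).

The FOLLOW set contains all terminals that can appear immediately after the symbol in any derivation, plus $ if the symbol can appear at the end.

We compute FOLLOW(A) using the standard algorithm.
FOLLOW(S) starts with {$}.
FIRST(A) = {x, ε}
FIRST(B) = {w, y}
FIRST(S) = {w, x, y}
FOLLOW(A) = {$}
FOLLOW(B) = {w, x, y}
FOLLOW(S) = {$}
Therefore, FOLLOW(A) = {$}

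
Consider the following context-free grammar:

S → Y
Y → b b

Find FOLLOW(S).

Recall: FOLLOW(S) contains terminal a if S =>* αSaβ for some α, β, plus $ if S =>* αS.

We compute FOLLOW(S) using the standard algorithm.
FOLLOW(S) starts with {$}.
FIRST(S) = {b}
FIRST(Y) = {b}
FOLLOW(S) = {$}
FOLLOW(Y) = {$}
Therefore, FOLLOW(S) = {$}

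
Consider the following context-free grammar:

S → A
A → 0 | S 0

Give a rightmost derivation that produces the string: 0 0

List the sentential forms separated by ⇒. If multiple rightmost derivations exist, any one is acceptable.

S ⇒ A ⇒ S 0 ⇒ A 0 ⇒ 0 0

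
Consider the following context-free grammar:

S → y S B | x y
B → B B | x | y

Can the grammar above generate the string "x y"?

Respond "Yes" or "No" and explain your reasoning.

Yes - a valid derivation exists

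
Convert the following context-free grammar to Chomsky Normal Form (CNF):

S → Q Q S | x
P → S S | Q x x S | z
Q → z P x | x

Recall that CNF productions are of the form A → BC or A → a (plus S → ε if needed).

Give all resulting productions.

S → x; TX → x; P → z; TZ → z; Q → x; S → Q X0; X0 → Q S; P → S S; P → Q X1; X1 → TX X2; X2 → TX S; Q → TZ X3; X3 → P TX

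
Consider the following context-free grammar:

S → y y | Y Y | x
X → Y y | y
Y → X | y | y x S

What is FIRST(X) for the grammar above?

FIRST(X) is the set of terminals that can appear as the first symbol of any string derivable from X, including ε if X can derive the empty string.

We compute FIRST(X) using the standard algorithm.
FIRST(S) = {x, y}
FIRST(X) = {y}
FIRST(Y) = {y}
Therefore, FIRST(X) = {y}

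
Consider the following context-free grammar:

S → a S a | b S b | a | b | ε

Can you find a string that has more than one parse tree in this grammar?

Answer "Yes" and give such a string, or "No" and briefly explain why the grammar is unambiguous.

No - the grammar is unambiguous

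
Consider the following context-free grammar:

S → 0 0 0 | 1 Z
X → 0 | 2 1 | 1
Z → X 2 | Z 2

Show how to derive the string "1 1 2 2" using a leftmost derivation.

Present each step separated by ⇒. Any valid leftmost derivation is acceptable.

S ⇒ 1 Z ⇒ 1 Z 2 ⇒ 1 X 2 2 ⇒ 1 1 2 2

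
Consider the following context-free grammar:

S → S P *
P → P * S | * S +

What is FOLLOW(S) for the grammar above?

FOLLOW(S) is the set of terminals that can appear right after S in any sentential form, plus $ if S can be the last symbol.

We compute FOLLOW(S) using the standard algorithm.
FOLLOW(S) starts with {$}.
FIRST(P) = {*}
FIRST(S) = {}
FOLLOW(P) = {*}
FOLLOW(S) = {$, *, +}
Therefore, FOLLOW(S) = {$, *, +}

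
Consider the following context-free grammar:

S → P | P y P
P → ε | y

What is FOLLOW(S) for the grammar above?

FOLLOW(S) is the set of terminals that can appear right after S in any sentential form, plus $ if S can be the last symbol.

We compute FOLLOW(S) using the standard algorithm.
FOLLOW(S) starts with {$}.
FIRST(P) = {y, ε}
FIRST(S) = {y, ε}
FOLLOW(P) = {$, y}
FOLLOW(S) = {$}
Therefore, FOLLOW(S) = {$}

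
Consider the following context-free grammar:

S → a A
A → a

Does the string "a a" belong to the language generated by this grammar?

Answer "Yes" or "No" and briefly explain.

Yes - a valid derivation exists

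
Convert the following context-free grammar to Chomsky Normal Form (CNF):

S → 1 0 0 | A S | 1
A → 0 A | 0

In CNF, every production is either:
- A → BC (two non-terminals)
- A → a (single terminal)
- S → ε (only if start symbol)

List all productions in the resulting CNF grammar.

T1 → 1; T0 → 0; S → 1; A → 0; S → T1 X0; X0 → T0 T0; S → A S; A → T0 A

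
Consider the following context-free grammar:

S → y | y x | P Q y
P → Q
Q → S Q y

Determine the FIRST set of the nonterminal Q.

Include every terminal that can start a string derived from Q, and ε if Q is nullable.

We compute FIRST(Q) using the standard algorithm.
FIRST(P) = {y}
FIRST(Q) = {y}
FIRST(S) = {y}
Therefore, FIRST(Q) = {y}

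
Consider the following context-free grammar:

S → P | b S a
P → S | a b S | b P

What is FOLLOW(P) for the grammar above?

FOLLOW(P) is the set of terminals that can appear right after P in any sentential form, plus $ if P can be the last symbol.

We compute FOLLOW(P) using the standard algorithm.
FOLLOW(S) starts with {$}.
FIRST(P) = {a, b}
FIRST(S) = {a, b}
FOLLOW(P) = {$, a}
FOLLOW(S) = {$, a}
Therefore, FOLLOW(P) = {$, a}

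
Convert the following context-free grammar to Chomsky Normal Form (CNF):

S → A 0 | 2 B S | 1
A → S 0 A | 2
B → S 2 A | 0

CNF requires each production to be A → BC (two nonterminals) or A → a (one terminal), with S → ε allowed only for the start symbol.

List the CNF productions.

T0 → 0; T2 → 2; S → 1; A → 2; B → 0; S → A T0; S → T2 X0; X0 → B S; A → S X1; X1 → T0 A; B → S X2; X2 → T2 A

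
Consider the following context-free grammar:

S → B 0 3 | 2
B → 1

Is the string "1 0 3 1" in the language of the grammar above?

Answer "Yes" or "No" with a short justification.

No - no valid derivation exists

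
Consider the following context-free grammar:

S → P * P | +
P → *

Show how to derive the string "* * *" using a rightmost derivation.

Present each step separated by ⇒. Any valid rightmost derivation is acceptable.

S ⇒ P * P ⇒ P * * ⇒ * * *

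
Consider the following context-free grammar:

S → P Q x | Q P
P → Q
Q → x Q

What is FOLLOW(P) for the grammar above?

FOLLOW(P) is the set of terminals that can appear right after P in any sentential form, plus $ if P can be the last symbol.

We compute FOLLOW(P) using the standard algorithm.
FOLLOW(S) starts with {$}.
FIRST(P) = {x}
FIRST(Q) = {x}
FIRST(S) = {x}
FOLLOW(P) = {$, x}
FOLLOW(Q) = {$, x}
FOLLOW(S) = {$}
Therefore, FOLLOW(P) = {$, x}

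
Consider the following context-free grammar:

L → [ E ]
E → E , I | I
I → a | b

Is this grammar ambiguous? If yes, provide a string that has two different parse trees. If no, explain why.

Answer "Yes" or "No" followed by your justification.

No - the grammar is unambiguous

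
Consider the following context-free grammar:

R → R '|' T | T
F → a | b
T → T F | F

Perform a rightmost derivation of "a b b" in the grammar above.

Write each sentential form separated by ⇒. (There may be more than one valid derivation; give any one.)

R ⇒ T ⇒ T F ⇒ T b ⇒ T F b ⇒ T b b ⇒ F b b ⇒ a b b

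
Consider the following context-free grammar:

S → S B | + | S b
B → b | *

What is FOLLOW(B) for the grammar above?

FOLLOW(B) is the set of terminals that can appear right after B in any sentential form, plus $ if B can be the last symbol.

We compute FOLLOW(B) using the standard algorithm.
FOLLOW(S) starts with {$}.
FIRST(B) = {*, b}
FIRST(S) = {+}
FOLLOW(B) = {$, *, b}
FOLLOW(S) = {$, *, b}
Therefore, FOLLOW(B) = {$, *, b}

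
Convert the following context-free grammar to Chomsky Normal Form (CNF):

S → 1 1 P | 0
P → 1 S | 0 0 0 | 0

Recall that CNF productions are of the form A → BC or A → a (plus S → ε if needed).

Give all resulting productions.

T1 → 1; S → 0; T0 → 0; P → 0; S → T1 X0; X0 → T1 P; P → T1 S; P → T0 X1; X1 → T0 T0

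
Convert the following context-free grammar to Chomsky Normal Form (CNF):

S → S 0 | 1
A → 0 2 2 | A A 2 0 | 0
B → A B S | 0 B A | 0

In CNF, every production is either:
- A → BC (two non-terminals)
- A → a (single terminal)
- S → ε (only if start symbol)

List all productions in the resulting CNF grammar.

T0 → 0; S → 1; T2 → 2; A → 0; B → 0; S → S T0; A → T0 X0; X0 → T2 T2; A → A X1; X1 → A X2; X2 → T2 T0; B → A X3; X3 → B S; B → T0 X4; X4 → B A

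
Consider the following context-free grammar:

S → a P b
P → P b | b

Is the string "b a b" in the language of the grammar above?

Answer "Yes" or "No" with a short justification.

No - no valid derivation exists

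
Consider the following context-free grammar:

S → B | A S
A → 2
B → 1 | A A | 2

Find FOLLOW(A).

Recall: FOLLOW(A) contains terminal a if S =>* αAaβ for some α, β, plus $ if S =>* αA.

We compute FOLLOW(A) using the standard algorithm.
FOLLOW(S) starts with {$}.
FIRST(A) = {2}
FIRST(B) = {1, 2}
FIRST(S) = {1, 2}
FOLLOW(A) = {$, 1, 2}
FOLLOW(B) = {$}
FOLLOW(S) = {$}
Therefore, FOLLOW(A) = {$, 1, 2}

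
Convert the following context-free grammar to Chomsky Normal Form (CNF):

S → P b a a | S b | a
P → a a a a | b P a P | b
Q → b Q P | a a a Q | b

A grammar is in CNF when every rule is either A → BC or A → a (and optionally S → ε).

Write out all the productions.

TB → b; TA → a; S → a; P → b; Q → b; S → P X0; X0 → TB X1; X1 → TA TA; S → S TB; P → TA X2; X2 → TA X3; X3 → TA TA; P → TB X4; X4 → P X5; X5 → TA P; Q → TB X6; X6 → Q P; Q → TA X7; X7 → TA X8; X8 → TA Q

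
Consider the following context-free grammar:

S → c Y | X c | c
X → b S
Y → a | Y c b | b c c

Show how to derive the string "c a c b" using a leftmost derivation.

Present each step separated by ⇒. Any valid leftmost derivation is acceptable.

S ⇒ c Y ⇒ c Y c b ⇒ c a c b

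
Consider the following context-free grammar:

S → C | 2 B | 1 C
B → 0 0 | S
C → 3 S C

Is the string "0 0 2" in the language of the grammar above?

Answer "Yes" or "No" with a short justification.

No - no valid derivation exists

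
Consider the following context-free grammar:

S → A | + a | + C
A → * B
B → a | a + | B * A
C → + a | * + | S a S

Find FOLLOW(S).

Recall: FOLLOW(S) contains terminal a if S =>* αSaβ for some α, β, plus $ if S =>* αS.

We compute FOLLOW(S) using the standard algorithm.
FOLLOW(S) starts with {$}.
FIRST(A) = {*}
FIRST(B) = {a}
FIRST(C) = {*, +}
FIRST(S) = {*, +}
FOLLOW(A) = {$, *, a}
FOLLOW(B) = {$, *, a}
FOLLOW(C) = {$, a}
FOLLOW(S) = {$, a}
Therefore, FOLLOW(S) = {$, a}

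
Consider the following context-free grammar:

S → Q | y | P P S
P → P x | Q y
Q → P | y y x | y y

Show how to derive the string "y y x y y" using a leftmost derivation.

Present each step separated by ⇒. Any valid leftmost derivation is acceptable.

S ⇒ Q ⇒ P ⇒ Q y ⇒ P y ⇒ Q y y ⇒ y y x y y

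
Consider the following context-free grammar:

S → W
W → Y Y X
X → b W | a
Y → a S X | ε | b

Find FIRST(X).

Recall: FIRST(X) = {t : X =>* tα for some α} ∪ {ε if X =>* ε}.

We compute FIRST(X) using the standard algorithm.
FIRST(S) = {a, b}
FIRST(W) = {a, b}
FIRST(X) = {a, b}
FIRST(Y) = {a, b, ε}
Therefore, FIRST(X) = {a, b}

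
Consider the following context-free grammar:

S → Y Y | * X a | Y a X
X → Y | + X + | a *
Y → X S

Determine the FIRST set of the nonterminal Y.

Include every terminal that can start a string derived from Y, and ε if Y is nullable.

We compute FIRST(Y) using the standard algorithm.
FIRST(S) = {*, +, a}
FIRST(X) = {+, a}
FIRST(Y) = {+, a}
Therefore, FIRST(Y) = {+, a}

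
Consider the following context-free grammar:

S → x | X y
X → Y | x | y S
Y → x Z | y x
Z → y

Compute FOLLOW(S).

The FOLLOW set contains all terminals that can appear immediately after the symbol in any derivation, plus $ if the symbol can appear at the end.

We compute FOLLOW(S) using the standard algorithm.
FOLLOW(S) starts with {$}.
FIRST(S) = {x, y}
FIRST(X) = {x, y}
FIRST(Y) = {x, y}
FIRST(Z) = {y}
FOLLOW(S) = {$, y}
FOLLOW(X) = {y}
FOLLOW(Y) = {y}
FOLLOW(Z) = {y}
Therefore, FOLLOW(S) = {$, y}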